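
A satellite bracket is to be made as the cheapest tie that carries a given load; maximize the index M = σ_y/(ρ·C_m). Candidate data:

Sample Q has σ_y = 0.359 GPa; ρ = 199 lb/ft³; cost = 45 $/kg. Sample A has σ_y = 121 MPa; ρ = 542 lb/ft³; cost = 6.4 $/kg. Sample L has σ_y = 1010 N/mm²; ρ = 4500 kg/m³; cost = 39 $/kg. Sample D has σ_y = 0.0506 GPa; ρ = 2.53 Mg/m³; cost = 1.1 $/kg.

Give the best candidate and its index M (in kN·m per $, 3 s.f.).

sample D, M = 18.2 kN·m per $

After converting to SI:
  sample Q: σ_y = 359.0 MPa, ρ = 3188 kg/m³, cost = 45.00 $/kg
  sample A: σ_y = 121.0 MPa, ρ = 8682 kg/m³, cost = 6.400 $/kg
  sample L: σ_y = 1010 MPa, ρ = 4500 kg/m³, cost = 39.00 $/kg
  sample D: σ_y = 50.60 MPa, ρ = 2530 kg/m³, cost = 1.100 $/kg
  sample D: M = 18.2 kN·m per $
  sample L: M = 5.75 kN·m per $
  sample Q: M = 2.50 kN·m per $
  sample A: M = 2.18 kN·m per $
Highest index: sample D.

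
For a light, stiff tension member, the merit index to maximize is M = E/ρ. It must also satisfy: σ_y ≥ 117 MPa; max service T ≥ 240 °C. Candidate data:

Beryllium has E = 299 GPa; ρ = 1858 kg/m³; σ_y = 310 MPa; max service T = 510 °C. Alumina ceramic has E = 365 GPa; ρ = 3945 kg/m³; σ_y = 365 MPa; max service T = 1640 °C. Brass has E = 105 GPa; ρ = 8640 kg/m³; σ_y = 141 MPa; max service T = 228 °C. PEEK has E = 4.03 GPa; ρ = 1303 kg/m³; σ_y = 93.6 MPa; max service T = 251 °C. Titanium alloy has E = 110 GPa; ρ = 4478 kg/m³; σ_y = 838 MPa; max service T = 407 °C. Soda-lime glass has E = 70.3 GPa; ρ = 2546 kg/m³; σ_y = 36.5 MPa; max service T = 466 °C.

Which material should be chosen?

Screen on constraints: σ_y ≥ 117 MPa; max service T ≥ 240 °C. Survivors: beryllium, alumina ceramic, titanium alloy.
Per-candidate index values:
  beryllium: M = 161 MN·m/kg
  alumina ceramic: M = 92.5 MN·m/kg
  titanium alloy: M = 24.6 MN·m/kg
Beryllium ranks first.

beryllium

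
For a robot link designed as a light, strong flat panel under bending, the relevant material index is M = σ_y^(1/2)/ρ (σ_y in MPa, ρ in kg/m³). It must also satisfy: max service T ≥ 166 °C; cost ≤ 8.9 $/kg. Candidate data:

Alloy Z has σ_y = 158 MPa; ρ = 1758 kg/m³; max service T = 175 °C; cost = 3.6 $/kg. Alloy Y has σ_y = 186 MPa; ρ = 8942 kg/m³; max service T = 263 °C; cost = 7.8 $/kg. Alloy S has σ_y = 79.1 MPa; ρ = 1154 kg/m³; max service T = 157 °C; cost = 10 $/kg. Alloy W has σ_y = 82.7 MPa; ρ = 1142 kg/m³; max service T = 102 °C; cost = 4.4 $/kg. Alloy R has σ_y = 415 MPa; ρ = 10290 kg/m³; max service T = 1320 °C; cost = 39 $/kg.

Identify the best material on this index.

Screen on constraints: max service T ≥ 166 °C; cost ≤ 8.9 $/kg. Survivors: alloy Z, alloy Y.
Evaluate M for each candidate:
  alloy Z: M = 7.15×10⁻³
  alloy Y: M = 1.53×10⁻³
Alloy Z has the largest M.

alloy Z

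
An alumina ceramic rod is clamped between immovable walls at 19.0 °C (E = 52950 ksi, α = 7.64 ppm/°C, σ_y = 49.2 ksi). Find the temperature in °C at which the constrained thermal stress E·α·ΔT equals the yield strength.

E = 52950 ksi = 365.1 GPa.
σ_y = 49.2 ksi = 339.2 MPa.
E·α·ΔT = 339.2 MPa ⇒ ΔT = 339.2 / (365.1×10³ × 7.64×10⁻⁶) = 121.6 K.
T = 19.0 + 121.6 = 140.6 °C.

141 °C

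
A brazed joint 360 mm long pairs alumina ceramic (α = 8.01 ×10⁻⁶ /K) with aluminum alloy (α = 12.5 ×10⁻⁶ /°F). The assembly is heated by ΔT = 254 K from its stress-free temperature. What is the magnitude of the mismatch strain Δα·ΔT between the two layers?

aluminum alloy: α = 12.5×10⁻⁶/°F × 9/5 = 22.5×10⁻⁶/K.
Δα = |8.01 − 22.5|×10⁻⁶/K = 14.5×10⁻⁶/K.
Mismatch strain = Δα·ΔT = 14.5×10⁻⁶ × 254.0 = 3.68×10⁻³.

3.68×10⁻³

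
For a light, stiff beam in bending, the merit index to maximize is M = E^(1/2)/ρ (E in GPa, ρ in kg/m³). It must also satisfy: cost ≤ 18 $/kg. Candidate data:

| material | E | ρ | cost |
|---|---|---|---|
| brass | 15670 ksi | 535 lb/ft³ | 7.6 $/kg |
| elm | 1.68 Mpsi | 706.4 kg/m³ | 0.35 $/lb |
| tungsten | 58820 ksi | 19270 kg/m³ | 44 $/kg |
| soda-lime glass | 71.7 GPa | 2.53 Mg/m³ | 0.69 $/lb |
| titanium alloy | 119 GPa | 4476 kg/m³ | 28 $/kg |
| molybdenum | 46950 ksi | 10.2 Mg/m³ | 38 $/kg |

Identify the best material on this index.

elm

Screen on constraints: cost ≤ 18 $/kg. Survivors: brass, elm, soda-lime glass.
After converting to SI:
  brass: E = 108.0 GPa, ρ = 8570 kg/m³
  elm: E = 11.58 GPa, ρ = 706.4 kg/m³
  soda-lime glass: E = 71.70 GPa, ρ = 2530 kg/m³
  elm: M = 4.82×10⁻³
  soda-lime glass: M = 3.35×10⁻³
  brass: M = 1.21×10⁻³
Elm has the largest M.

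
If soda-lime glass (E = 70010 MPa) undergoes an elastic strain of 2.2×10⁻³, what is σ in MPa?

154 MPa

E = 70010 MPa = 70.01 GPa.
σ = E·ε = 70010 MPa × 2.2×10⁻³ = 154 MPa.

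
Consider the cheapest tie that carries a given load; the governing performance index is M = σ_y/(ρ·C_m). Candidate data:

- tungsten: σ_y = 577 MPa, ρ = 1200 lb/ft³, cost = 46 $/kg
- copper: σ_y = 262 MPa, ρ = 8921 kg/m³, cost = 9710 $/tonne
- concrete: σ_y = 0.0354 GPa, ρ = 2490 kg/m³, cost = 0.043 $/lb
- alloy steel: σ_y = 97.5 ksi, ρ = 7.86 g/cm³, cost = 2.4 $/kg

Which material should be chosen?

concrete

In SI units:
  tungsten: σ_y = 577.0 MPa, ρ = 19220 kg/m³, cost = 46.00 $/kg
  copper: σ_y = 262.0 MPa, ρ = 8921 kg/m³, cost = 9.710 $/kg
  concrete: σ_y = 35.40 MPa, ρ = 2490 kg/m³, cost = 0.09480 $/kg
  alloy steel: σ_y = 672.2 MPa, ρ = 7860 kg/m³, cost = 2.400 $/kg
  concrete: M = 150 kN·m per $
  alloy steel: M = 35.6 kN·m per $
  copper: M = 3.02 kN·m per $
  tungsten: M = 0.653 kN·m per $
The maximum is for concrete.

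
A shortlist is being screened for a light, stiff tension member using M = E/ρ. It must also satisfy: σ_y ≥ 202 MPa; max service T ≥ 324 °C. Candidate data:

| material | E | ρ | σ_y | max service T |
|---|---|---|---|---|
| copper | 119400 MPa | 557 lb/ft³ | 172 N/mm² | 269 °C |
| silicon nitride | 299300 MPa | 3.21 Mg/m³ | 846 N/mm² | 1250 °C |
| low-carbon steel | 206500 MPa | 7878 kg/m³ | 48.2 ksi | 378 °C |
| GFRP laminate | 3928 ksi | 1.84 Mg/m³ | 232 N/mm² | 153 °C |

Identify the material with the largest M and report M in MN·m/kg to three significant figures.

Screen on constraints: σ_y ≥ 202 MPa; max service T ≥ 324 °C. Survivors: silicon nitride, low-carbon steel.
In SI units:
  silicon nitride: E = 299.3 GPa, ρ = 3210 kg/m³
  low-carbon steel: E = 206.5 GPa, ρ = 7878 kg/m³
  silicon nitride: M = 93.2 MN·m/kg
  low-carbon steel: M = 26.2 MN·m/kg
The maximum is for silicon nitride.

silicon nitride, M = 93.2 MN·m/kg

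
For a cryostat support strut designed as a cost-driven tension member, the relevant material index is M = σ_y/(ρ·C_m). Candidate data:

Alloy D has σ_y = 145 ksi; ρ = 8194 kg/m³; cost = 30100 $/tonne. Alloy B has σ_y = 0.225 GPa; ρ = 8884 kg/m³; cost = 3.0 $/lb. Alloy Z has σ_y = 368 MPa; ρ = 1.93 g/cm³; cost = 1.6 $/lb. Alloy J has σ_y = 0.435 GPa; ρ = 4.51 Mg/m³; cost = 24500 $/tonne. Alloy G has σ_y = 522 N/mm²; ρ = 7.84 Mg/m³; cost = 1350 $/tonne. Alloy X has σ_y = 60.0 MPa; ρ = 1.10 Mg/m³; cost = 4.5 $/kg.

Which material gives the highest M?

alloy Z

Normalizing units and computing the index:
  alloy D: σ_y = 999.7 MPa, ρ = 8194 kg/m³, cost = 30.10 $/kg
  alloy B: σ_y = 225.0 MPa, ρ = 8884 kg/m³, cost = 6.614 $/kg
  alloy Z: σ_y = 368.0 MPa, ρ = 1930 kg/m³, cost = 3.527 $/kg
  alloy J: σ_y = 435.0 MPa, ρ = 4510 kg/m³, cost = 24.50 $/kg
  alloy G: σ_y = 522.0 MPa, ρ = 7840 kg/m³, cost = 1.350 $/kg
  alloy X: σ_y = 60.00 MPa, ρ = 1100 kg/m³, cost = 4.500 $/kg
  alloy Z: M = 54.1 kN·m per $
  alloy G: M = 49.3 kN·m per $
  alloy X: M = 12.1 kN·m per $
  alloy D: M = 4.05 kN·m per $
  alloy J: M = 3.94 kN·m per $
  alloy B: M = 3.83 kN·m per $
Alloy Z has the largest M.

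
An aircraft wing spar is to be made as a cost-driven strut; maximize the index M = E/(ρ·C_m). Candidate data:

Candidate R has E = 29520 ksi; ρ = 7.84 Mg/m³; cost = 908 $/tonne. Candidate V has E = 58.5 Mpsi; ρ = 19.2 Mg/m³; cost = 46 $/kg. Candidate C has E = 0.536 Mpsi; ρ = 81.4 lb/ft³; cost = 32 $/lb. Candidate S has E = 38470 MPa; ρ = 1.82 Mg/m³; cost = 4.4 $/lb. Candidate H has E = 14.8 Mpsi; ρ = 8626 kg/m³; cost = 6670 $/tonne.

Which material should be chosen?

Putting every candidate on a common basis:
  candidate R: E = 203.5 GPa, ρ = 7840 kg/m³, cost = 0.9080 $/kg
  candidate V: E = 403.3 GPa, ρ = 19200 kg/m³, cost = 46.00 $/kg
  candidate C: E = 3.696 GPa, ρ = 1304 kg/m³, cost = 70.55 $/kg
  candidate S: E = 38.47 GPa, ρ = 1820 kg/m³, cost = 9.700 $/kg
  candidate H: E = 102.0 GPa, ρ = 8626 kg/m³, cost = 6.670 $/kg
  candidate R: M = 28.6 MN·m per $
  candidate S: M = 2.18 MN·m per $
  candidate H: M = 1.77 MN·m per $
  candidate V: M = 0.457 MN·m per $
  candidate C: M = 0.0402 MN·m per $
Highest index: candidate R.

candidate R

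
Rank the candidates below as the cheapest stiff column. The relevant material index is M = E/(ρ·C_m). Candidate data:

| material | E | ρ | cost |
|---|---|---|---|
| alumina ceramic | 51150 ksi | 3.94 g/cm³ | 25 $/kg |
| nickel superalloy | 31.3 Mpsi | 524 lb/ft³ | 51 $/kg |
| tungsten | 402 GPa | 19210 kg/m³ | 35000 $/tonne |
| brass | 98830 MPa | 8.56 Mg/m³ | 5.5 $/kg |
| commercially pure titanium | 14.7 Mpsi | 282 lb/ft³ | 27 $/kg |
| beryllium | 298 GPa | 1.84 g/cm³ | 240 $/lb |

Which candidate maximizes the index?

In SI units:
  alumina ceramic: E = 352.7 GPa, ρ = 3940 kg/m³, cost = 25.00 $/kg
  nickel superalloy: E = 215.8 GPa, ρ = 8394 kg/m³, cost = 51.00 $/kg
  tungsten: E = 402.0 GPa, ρ = 19210 kg/m³, cost = 35.00 $/kg
  brass: E = 98.83 GPa, ρ = 8560 kg/m³, cost = 5.500 $/kg
  commercially pure titanium: E = 101.4 GPa, ρ = 4517 kg/m³, cost = 27.00 $/kg
  beryllium: E = 298.0 GPa, ρ = 1840 kg/m³, cost = 529.1 $/kg
  alumina ceramic: M = 3.58 MN·m per $
  brass: M = 2.10 MN·m per $
  commercially pure titanium: M = 0.831 MN·m per $
  tungsten: M = 0.598 MN·m per $
  nickel superalloy: M = 0.504 MN·m per $
  beryllium: M = 0.306 MN·m per $
The maximum is for alumina ceramic.

alumina ceramic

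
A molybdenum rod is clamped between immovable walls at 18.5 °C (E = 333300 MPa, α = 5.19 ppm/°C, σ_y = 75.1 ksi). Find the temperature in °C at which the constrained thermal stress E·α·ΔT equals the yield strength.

E = 333300 MPa = 333.3 GPa.
σ_y = 75.1 ksi = 517.8 MPa.
E·α·ΔT = 517.8 MPa ⇒ ΔT = 517.8 / (333.3×10³ × 5.19×10⁻⁶) = 299.3 K.
T = 18.5 + 299.3 = 317.8 °C.

318 °C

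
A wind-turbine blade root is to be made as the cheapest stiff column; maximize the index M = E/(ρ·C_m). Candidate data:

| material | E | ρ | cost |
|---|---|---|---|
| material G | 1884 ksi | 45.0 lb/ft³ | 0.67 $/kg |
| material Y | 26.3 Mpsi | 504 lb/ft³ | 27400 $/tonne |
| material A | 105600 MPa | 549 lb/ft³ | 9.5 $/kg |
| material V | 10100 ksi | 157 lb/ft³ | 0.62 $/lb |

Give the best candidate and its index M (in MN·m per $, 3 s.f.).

Convert each candidate to consistent units, then evaluate M:
  material G: E = 12.99 GPa, ρ = 720.8 kg/m³, cost = 0.6700 $/kg
  material Y: E = 181.3 GPa, ρ = 8073 kg/m³, cost = 27.40 $/kg
  material A: E = 105.6 GPa, ρ = 8794 kg/m³, cost = 9.500 $/kg
  material V: E = 69.64 GPa, ρ = 2515 kg/m³, cost = 1.367 $/kg
  material G: M = 26.9 MN·m per $
  material V: M = 20.3 MN·m per $
  material A: M = 1.26 MN·m per $
  material Y: M = 0.820 MN·m per $
Material G ranks first.

material G, M = 26.9 MN·m per $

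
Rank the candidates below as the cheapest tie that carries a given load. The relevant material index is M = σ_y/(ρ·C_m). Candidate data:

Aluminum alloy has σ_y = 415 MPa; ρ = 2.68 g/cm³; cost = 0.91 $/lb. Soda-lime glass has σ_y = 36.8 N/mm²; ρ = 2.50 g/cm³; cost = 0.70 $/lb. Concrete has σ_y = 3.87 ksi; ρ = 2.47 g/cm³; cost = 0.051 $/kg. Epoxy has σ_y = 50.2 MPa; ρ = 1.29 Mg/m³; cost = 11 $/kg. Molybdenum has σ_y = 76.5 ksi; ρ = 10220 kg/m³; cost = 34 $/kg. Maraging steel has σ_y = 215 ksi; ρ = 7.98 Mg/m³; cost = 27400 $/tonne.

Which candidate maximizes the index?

concrete

Putting every candidate on a common basis:
  aluminum alloy: σ_y = 415.0 MPa, ρ = 2680 kg/m³, cost = 2.006 $/kg
  soda-lime glass: σ_y = 36.80 MPa, ρ = 2500 kg/m³, cost = 1.543 $/kg
  concrete: σ_y = 26.68 MPa, ρ = 2470 kg/m³, cost = 0.05100 $/kg
  epoxy: σ_y = 50.20 MPa, ρ = 1290 kg/m³, cost = 11.00 $/kg
  molybdenum: σ_y = 527.4 MPa, ρ = 10220 kg/m³, cost = 34.00 $/kg
  maraging steel: σ_y = 1482 MPa, ρ = 7980 kg/m³, cost = 27.40 $/kg
  concrete: M = 212 kN·m per $
  aluminum alloy: M = 77.2 kN·m per $
  soda-lime glass: M = 9.54 kN·m per $
  maraging steel: M = 6.78 kN·m per $
  epoxy: M = 3.54 kN·m per $
  molybdenum: M = 1.52 kN·m per $
Concrete ranks first.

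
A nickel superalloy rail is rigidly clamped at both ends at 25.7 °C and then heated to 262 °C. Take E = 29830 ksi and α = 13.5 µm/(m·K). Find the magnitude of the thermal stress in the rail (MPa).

E = 29830 ksi = 205.7 GPa.
ΔT = 236.3 K. Constrained thermal stress σ = E·α·ΔT = 205.7×10³ MPa × 13.5×10⁻⁶ × 236.3 = 656 MPa (compressive).

656 MPa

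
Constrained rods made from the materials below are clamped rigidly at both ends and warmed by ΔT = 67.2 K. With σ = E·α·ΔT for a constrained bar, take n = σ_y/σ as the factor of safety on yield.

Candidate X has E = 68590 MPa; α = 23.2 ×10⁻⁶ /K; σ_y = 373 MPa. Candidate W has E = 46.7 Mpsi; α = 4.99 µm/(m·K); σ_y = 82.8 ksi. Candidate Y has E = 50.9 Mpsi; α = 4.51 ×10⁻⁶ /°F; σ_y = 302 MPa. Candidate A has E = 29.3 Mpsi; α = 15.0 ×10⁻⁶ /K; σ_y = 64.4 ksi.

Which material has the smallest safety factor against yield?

With everything in SI (GPa, ×10⁻⁶/K, MPa):
  candidate X: E = 68.59, α = 23.2, σ_y = 373.0 → σ = 107 MPa, n = 3.49
  candidate W: E = 322.0, α = 4.99, σ_y = 570.9 → σ = 108 MPa, n = 5.29
  candidate Y: E = 350.9, α = 8.12, σ_y = 302.0 → σ = 191 MPa, n = 1.58
  candidate A: E = 202.0, α = 15.0, σ_y = 444.0 → σ = 204 MPa, n = 2.18
Candidate Y has the lowest safety factor, n = 1.58.

candidate Y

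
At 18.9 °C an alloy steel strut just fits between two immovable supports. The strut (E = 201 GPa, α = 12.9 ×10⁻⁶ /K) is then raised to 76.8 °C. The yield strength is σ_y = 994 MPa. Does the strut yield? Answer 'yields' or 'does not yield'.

does not yield

ΔT = 57.90 K. Constrained thermal stress σ = E·α·ΔT = 201.0×10³ MPa × 12.9×10⁻⁶ × 57.90 = 150 MPa (compressive).
Compare to σ_y = 994 MPa: σ < σ_y, so it does not yield.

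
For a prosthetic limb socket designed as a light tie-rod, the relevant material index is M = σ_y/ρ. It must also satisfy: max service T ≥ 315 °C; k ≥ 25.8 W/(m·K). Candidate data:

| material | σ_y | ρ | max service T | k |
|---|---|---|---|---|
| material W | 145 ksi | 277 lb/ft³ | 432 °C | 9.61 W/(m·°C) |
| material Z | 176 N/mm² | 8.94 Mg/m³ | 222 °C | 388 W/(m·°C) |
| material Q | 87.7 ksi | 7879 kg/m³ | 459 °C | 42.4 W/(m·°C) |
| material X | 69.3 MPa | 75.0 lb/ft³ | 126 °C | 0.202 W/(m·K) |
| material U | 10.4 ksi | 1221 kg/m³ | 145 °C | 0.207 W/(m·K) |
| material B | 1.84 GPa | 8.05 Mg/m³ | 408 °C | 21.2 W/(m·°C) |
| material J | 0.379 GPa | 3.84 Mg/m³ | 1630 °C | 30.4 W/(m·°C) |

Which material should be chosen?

material J

Screen on constraints: max service T ≥ 315 °C; k ≥ 25.8 W/(m·K). Survivors: material Q, material J.
In SI units:
  material Q: σ_y = 604.7 MPa, ρ = 7879 kg/m³
  material J: σ_y = 379.0 MPa, ρ = 3840 kg/m³
  material J: M = 98.7 kN·m/kg
  material Q: M = 76.7 kN·m/kg
Highest index: material J.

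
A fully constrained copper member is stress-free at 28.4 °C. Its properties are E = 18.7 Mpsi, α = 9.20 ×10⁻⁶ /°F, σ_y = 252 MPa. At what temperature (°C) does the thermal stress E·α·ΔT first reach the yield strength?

E = 18.7 Mpsi = 128.9 GPa.
α = 9.20×10⁻⁶/°F × 9/5 = 16.6×10⁻⁶/K.
E·α·ΔT = 252.0 MPa ⇒ ΔT = 252.0 / (128.9×10³ × 16.6×10⁻⁶) = 118.0 K.
T = 28.4 + 118.0 = 146.4 °C.

146 °C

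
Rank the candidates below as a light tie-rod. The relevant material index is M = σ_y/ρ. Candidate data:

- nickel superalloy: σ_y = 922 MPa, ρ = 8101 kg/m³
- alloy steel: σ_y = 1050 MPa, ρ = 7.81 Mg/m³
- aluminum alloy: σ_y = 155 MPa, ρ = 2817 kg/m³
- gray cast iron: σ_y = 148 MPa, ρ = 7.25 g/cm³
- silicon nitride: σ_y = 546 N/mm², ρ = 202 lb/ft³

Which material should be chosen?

silicon nitride

Convert each candidate to consistent units, then evaluate M:
  nickel superalloy: σ_y = 922.0 MPa, ρ = 8101 kg/m³
  alloy steel: σ_y = 1050 MPa, ρ = 7810 kg/m³
  aluminum alloy: σ_y = 155.0 MPa, ρ = 2817 kg/m³
  gray cast iron: σ_y = 148.0 MPa, ρ = 7250 kg/m³
  silicon nitride: σ_y = 546.0 MPa, ρ = 3236 kg/m³
  silicon nitride: M = 169 kN·m/kg
  alloy steel: M = 134 kN·m/kg
  nickel superalloy: M = 114 kN·m/kg
  aluminum alloy: M = 55.0 kN·m/kg
  gray cast iron: M = 20.4 kN·m/kg
Silicon nitride ranks first.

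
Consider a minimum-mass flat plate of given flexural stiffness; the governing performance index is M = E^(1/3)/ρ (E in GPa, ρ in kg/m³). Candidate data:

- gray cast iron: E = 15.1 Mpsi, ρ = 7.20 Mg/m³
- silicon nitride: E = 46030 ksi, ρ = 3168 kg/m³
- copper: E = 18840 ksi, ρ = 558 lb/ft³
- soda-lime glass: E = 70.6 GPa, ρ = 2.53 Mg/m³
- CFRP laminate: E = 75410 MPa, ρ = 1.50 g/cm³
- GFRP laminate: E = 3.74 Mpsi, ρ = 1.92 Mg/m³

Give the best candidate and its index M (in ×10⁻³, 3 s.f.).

CFRP laminate, M = 2.82×10⁻³

After converting to SI:
  gray cast iron: E = 104.1 GPa, ρ = 7200 kg/m³
  silicon nitride: E = 317.4 GPa, ρ = 3168 kg/m³
  copper: E = 129.9 GPa, ρ = 8938 kg/m³
  soda-lime glass: E = 70.60 GPa, ρ = 2530 kg/m³
  CFRP laminate: E = 75.41 GPa, ρ = 1500 kg/m³
  GFRP laminate: E = 25.79 GPa, ρ = 1920 kg/m³
  CFRP laminate: M = 2.82×10⁻³
  silicon nitride: M = 2.15×10⁻³
  soda-lime glass: M = 1.63×10⁻³
  GFRP laminate: M = 1.54×10⁻³
  gray cast iron: M = 0.653×10⁻³
  copper: M = 0.567×10⁻³
Highest index: CFRP laminate.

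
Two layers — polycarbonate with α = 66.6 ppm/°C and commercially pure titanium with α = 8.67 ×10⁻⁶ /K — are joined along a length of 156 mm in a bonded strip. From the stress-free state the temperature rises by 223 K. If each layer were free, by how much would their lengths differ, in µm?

Δα = |66.6 − 8.67|×10⁻⁶/K = 57.9×10⁻⁶/K.
ΔL_mismatch = Δα·L·ΔT = 57.9×10⁻⁶ × 156.0 mm × 223.0 K = 2020 µm.

2020 µm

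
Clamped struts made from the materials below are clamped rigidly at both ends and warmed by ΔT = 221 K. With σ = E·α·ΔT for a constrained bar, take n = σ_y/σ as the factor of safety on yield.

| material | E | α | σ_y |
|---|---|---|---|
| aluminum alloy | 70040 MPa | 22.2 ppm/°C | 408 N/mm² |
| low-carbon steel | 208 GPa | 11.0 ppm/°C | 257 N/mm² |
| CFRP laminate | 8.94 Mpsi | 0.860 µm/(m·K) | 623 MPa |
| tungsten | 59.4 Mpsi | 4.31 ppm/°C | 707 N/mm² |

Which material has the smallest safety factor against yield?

Converting E to GPa, α to ×10⁻⁶/K, σ_y to MPa, then σ and n for each:
  aluminum alloy: E = 70.04, α = 22.2, σ_y = 408.0 → σ = 344 MPa, n = 1.19
  low-carbon steel: E = 208.0, α = 11.0, σ_y = 257.0 → σ = 506 MPa, n = 0.508
  CFRP laminate: E = 61.64, α = 0.860, σ_y = 623.0 → σ = 11.7 MPa, n = 53.2
  tungsten: E = 409.5, α = 4.31, σ_y = 707.0 → σ = 390 MPa, n = 1.81
The minimum is low-carbon steel at n = 0.508.

low-carbon steel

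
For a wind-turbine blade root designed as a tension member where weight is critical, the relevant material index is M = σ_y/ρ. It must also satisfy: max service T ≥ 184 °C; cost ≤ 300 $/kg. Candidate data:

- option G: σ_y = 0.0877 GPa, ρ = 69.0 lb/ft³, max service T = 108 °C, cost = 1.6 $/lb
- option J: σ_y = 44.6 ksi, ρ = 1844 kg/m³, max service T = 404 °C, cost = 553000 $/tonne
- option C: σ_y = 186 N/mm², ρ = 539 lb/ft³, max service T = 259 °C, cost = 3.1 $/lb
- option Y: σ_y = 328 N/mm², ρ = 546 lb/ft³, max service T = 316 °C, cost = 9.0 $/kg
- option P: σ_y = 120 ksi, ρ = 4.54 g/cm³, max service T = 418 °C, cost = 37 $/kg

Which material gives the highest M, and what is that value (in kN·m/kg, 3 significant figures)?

Screen on constraints: max service T ≥ 184 °C; cost ≤ 300 $/kg. Survivors: option C, option Y, option P.
Convert each candidate to consistent units, then evaluate M:
  option C: σ_y = 186.0 MPa, ρ = 8634 kg/m³
  option Y: σ_y = 328.0 MPa, ρ = 8746 kg/m³
  option P: σ_y = 827.4 MPa, ρ = 4540 kg/m³
  option P: M = 182 kN·m/kg
  option Y: M = 37.5 kN·m/kg
  option C: M = 21.5 kN·m/kg
The maximum is for option P.

option P, M = 182 kN·m/kg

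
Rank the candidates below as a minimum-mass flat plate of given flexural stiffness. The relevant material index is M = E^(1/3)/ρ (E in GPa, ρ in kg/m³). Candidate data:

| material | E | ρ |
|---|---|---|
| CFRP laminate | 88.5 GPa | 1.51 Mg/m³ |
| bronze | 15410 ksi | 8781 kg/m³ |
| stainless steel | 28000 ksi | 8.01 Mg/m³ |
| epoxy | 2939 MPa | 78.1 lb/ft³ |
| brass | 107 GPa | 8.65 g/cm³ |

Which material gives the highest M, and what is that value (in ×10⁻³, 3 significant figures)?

Convert each candidate to consistent units, then evaluate M:
  CFRP laminate: E = 88.50 GPa, ρ = 1510 kg/m³
  bronze: E = 106.2 GPa, ρ = 8781 kg/m³
  stainless steel: E = 193.1 GPa, ρ = 8010 kg/m³
  epoxy: E = 2.939 GPa, ρ = 1251 kg/m³
  brass: E = 107.0 GPa, ρ = 8650 kg/m³
  CFRP laminate: M = 2.95×10⁻³
  epoxy: M = 1.14×10⁻³
  stainless steel: M = 0.722×10⁻³
  brass: M = 0.549×10⁻³
  bronze: M = 0.539×10⁻³
CFRP laminate has the largest M.

CFRP laminate, M = 2.95×10⁻³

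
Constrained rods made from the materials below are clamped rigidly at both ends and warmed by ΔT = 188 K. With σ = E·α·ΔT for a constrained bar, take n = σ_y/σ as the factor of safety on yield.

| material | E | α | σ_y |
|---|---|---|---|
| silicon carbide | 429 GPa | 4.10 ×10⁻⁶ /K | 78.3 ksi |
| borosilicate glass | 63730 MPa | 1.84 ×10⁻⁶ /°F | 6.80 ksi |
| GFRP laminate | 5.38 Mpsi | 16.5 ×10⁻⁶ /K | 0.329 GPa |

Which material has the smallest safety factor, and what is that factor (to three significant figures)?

borosilicate glass, n = 1.18

Per material, after unit conversion:
  silicon carbide: E = 429.0, α = 4.10, σ_y = 539.9 → σ = 331 MPa, n = 1.63
  borosilicate glass: E = 63.73, α = 3.31, σ_y = 46.88 → σ = 39.7 MPa, n = 1.18
  GFRP laminate: E = 37.09, α = 16.5, σ_y = 329.0 → σ = 115 MPa, n = 2.86
The minimum is borosilicate glass at n = 1.18.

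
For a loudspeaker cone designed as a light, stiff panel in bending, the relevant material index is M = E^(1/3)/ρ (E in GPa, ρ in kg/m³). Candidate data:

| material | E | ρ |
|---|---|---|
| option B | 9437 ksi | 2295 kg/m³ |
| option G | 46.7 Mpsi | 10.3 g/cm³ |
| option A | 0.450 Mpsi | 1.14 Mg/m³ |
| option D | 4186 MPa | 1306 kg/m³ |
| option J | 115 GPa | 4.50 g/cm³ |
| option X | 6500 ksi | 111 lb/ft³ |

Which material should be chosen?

In SI units:
  option B: E = 65.07 GPa, ρ = 2295 kg/m³
  option G: E = 322.0 GPa, ρ = 10300 kg/m³
  option A: E = 3.103 GPa, ρ = 1140 kg/m³
  option D: E = 4.186 GPa, ρ = 1306 kg/m³
  option J: E = 115.0 GPa, ρ = 4500 kg/m³
  option X: E = 44.82 GPa, ρ = 1778 kg/m³
  option X: M = 2.00×10⁻³
  option B: M = 1.75×10⁻³
  option A: M = 1.28×10⁻³
  option D: M = 1.23×10⁻³
  option J: M = 1.08×10⁻³
  option G: M = 0.665×10⁻³
Option X ranks first.

option X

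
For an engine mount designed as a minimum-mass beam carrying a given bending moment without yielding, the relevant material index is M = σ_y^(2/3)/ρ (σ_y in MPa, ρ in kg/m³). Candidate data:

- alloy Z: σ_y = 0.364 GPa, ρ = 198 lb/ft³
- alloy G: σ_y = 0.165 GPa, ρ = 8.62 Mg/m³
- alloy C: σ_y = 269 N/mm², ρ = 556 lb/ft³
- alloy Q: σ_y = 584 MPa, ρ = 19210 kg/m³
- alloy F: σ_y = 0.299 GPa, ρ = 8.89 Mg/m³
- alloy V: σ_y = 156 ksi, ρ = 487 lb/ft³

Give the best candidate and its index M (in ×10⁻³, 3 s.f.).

alloy Z, M = 16.1×10⁻³

Normalizing units and computing the index:
  alloy Z: σ_y = 364.0 MPa, ρ = 3172 kg/m³
  alloy G: σ_y = 165.0 MPa, ρ = 8620 kg/m³
  alloy C: σ_y = 269.0 MPa, ρ = 8906 kg/m³
  alloy Q: σ_y = 584.0 MPa, ρ = 19210 kg/m³
  alloy F: σ_y = 299.0 MPa, ρ = 8890 kg/m³
  alloy V: σ_y = 1076 MPa, ρ = 7801 kg/m³
  alloy Z: M = 16.1×10⁻³
  alloy V: M = 13.5×10⁻³
  alloy F: M = 5.03×10⁻³
  alloy C: M = 4.68×10⁻³
  alloy Q: M = 3.64×10⁻³
  alloy G: M = 3.49×10⁻³
Highest index: alloy Z.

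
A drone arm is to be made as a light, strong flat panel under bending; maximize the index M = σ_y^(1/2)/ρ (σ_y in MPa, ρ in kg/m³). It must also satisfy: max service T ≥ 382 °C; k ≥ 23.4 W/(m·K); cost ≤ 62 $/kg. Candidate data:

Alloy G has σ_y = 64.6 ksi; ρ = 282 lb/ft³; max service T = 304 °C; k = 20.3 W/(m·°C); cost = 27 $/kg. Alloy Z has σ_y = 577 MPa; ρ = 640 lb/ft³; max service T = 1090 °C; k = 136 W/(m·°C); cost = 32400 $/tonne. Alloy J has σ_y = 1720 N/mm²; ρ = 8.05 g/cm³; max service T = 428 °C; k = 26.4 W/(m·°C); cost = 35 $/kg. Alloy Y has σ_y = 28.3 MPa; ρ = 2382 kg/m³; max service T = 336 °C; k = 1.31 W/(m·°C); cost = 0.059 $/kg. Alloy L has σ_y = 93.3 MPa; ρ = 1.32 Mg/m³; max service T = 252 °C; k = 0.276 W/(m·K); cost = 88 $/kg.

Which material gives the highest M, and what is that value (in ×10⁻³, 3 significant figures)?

alloy J, M = 5.15×10⁻³

Screen on constraints: max service T ≥ 382 °C; k ≥ 23.4 W/(m·K); cost ≤ 62 $/kg. Survivors: alloy Z, alloy J.
Convert each candidate to consistent units, then evaluate M:
  alloy Z: σ_y = 577.0 MPa, ρ = 10250 kg/m³
  alloy J: σ_y = 1720 MPa, ρ = 8050 kg/m³
  alloy J: M = 5.15×10⁻³
  alloy Z: M = 2.34×10⁻³
Highest index: alloy J.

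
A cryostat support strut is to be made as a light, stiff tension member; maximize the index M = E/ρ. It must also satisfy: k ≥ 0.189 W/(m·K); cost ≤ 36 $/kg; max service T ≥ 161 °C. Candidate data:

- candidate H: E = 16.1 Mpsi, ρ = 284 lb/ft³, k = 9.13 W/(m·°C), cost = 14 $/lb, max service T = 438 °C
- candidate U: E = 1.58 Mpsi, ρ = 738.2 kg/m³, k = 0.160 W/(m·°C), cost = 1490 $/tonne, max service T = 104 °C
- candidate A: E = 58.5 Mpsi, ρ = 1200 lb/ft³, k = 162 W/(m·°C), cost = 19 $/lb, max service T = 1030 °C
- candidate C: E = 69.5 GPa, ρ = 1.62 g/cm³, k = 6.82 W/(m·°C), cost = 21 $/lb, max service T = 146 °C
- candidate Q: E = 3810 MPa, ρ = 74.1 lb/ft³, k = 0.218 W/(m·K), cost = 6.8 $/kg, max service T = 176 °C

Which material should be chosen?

Screen on constraints: k ≥ 0.189 W/(m·K); cost ≤ 36 $/kg; max service T ≥ 161 °C. Survivors: candidate H, candidate Q.
In SI units:
  candidate H: E = 111.0 GPa, ρ = 4549 kg/m³
  candidate Q: E = 3.810 GPa, ρ = 1187 kg/m³
  candidate H: M = 24.4 MN·m/kg
  candidate Q: M = 3.21 MN·m/kg
Highest index: candidate H.

candidate H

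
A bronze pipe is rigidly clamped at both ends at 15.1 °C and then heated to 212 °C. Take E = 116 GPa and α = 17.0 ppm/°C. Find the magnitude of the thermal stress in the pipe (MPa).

388 MPa

ΔT = 196.9 K. Constrained thermal stress σ = E·α·ΔT = 116.0×10³ MPa × 17.0×10⁻⁶ × 196.9 = 388 MPa (compressive).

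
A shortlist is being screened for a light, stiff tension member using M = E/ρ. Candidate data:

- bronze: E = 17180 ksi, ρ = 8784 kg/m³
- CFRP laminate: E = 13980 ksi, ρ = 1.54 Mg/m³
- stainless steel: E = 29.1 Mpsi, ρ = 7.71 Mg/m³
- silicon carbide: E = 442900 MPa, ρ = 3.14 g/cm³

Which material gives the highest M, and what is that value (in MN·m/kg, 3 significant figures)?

silicon carbide, M = 141 MN·m/kg

Normalizing units and computing the index:
  bronze: E = 118.5 GPa, ρ = 8784 kg/m³
  CFRP laminate: E = 96.39 GPa, ρ = 1540 kg/m³
  stainless steel: E = 200.6 GPa, ρ = 7710 kg/m³
  silicon carbide: E = 442.9 GPa, ρ = 3140 kg/m³
  silicon carbide: M = 141 MN·m/kg
  CFRP laminate: M = 62.6 MN·m/kg
  stainless steel: M = 26.0 MN·m/kg
  bronze: M = 13.5 MN·m/kg
Highest index: silicon carbide.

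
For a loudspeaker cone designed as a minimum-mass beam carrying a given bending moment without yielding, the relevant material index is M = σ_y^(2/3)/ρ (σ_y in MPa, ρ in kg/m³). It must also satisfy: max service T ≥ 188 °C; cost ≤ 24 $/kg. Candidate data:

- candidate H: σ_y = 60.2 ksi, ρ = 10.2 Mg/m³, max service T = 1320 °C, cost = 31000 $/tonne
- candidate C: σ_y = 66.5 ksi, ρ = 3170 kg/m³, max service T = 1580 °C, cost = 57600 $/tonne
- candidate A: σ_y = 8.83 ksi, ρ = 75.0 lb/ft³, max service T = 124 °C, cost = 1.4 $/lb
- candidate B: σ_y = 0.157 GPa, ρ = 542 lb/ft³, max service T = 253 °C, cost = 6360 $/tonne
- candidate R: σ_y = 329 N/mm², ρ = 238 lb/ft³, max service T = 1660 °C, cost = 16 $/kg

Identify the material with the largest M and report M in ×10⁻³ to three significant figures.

Screen on constraints: max service T ≥ 188 °C; cost ≤ 24 $/kg. Survivors: candidate B, candidate R.
In SI units:
  candidate B: σ_y = 157.0 MPa, ρ = 8682 kg/m³
  candidate R: σ_y = 329.0 MPa, ρ = 3812 kg/m³
  candidate R: M = 12.5×10⁻³
  candidate B: M = 3.35×10⁻³
Candidate R has the largest M.

candidate R, M = 12.5×10⁻³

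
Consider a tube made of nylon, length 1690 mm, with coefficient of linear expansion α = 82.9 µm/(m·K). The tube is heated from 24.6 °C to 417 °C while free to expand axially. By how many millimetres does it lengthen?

ΔT = 417 − 24.6 = 392.4 K.
ΔL = α·L₀·ΔT = 82.9×10⁻⁶ × 1690 mm × 392.4 K = 55.0 mm.

55.0 mm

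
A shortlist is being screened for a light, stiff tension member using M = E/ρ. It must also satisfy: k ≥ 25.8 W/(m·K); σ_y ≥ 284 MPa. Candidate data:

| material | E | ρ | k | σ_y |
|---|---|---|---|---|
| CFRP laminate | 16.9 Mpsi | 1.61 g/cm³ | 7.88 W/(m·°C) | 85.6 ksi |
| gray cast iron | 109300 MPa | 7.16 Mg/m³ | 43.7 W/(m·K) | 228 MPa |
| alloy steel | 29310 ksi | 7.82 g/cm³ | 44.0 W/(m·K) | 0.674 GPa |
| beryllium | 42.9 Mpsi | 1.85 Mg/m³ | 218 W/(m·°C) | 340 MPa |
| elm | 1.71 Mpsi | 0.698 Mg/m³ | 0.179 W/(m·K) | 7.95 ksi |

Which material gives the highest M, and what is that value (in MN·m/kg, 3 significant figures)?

beryllium, M = 160 MN·m/kg

Screen on constraints: k ≥ 25.8 W/(m·K); σ_y ≥ 284 MPa. Survivors: alloy steel, beryllium.
Putting every candidate on a common basis:
  alloy steel: E = 202.1 GPa, ρ = 7820 kg/m³
  beryllium: E = 295.8 GPa, ρ = 1850 kg/m³
  beryllium: M = 160 MN·m/kg
  alloy steel: M = 25.8 MN·m/kg
Beryllium has the largest M.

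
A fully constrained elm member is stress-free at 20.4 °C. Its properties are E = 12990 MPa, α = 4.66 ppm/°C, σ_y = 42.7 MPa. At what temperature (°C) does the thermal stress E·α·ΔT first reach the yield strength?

726 °C

E = 12990 MPa = 12.99 GPa.
E·α·ΔT = 42.70 MPa ⇒ ΔT = 42.70 / (12.99×10³ × 4.66×10⁻⁶) = 705.4 K.
T = 20.4 + 705.4 = 725.8 °C.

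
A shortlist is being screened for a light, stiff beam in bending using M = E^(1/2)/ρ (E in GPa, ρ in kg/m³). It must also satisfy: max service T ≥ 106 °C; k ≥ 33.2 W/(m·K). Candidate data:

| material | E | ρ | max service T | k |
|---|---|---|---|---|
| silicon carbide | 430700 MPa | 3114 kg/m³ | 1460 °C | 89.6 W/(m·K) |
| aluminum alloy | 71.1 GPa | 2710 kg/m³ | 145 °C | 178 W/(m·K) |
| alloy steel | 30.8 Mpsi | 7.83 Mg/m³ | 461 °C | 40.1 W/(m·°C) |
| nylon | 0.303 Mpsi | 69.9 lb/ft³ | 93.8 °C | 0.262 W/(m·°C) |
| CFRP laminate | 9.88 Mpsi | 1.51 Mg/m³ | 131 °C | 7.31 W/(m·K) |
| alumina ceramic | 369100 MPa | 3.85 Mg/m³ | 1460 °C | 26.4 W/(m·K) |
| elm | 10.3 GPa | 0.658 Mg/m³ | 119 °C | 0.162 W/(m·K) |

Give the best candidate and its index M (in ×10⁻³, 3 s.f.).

silicon carbide, M = 6.66×10⁻³

Screen on constraints: max service T ≥ 106 °C; k ≥ 33.2 W/(m·K). Survivors: silicon carbide, aluminum alloy, alloy steel.
Normalizing units and computing the index:
  silicon carbide: E = 430.7 GPa, ρ = 3114 kg/m³
  aluminum alloy: E = 71.10 GPa, ρ = 2710 kg/m³
  alloy steel: E = 212.4 GPa, ρ = 7830 kg/m³
  silicon carbide: M = 6.66×10⁻³
  aluminum alloy: M = 3.11×10⁻³
  alloy steel: M = 1.86×10⁻³
The maximum is for silicon carbide.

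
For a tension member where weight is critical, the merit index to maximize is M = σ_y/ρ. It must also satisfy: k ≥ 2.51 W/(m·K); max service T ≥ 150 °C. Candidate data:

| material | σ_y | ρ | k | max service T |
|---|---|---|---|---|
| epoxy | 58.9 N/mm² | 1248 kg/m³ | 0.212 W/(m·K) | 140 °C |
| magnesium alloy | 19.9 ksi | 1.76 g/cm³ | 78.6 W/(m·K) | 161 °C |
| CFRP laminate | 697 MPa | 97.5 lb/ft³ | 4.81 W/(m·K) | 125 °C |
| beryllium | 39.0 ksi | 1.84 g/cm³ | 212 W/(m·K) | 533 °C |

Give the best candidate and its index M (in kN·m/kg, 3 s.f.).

beryllium, M = 146 kN·m/kg

Screen on constraints: k ≥ 2.51 W/(m·K); max service T ≥ 150 °C. Survivors: magnesium alloy, beryllium.
After converting to SI:
  magnesium alloy: σ_y = 137.2 MPa, ρ = 1760 kg/m³
  beryllium: σ_y = 268.9 MPa, ρ = 1840 kg/m³
  beryllium: M = 146 kN·m/kg
  magnesium alloy: M = 78.0 kN·m/kg
Highest index: beryllium.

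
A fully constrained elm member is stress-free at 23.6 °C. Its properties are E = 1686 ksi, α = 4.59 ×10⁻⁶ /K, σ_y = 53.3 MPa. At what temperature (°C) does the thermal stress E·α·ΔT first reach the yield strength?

1020 °C

E = 1686 ksi = 11.62 GPa.
E·α·ΔT = 53.30 MPa ⇒ ΔT = 53.30 / (11.62×10³ × 4.59×10⁻⁶) = 998.9 K.
T = 23.6 + 998.9 = 1023 °C.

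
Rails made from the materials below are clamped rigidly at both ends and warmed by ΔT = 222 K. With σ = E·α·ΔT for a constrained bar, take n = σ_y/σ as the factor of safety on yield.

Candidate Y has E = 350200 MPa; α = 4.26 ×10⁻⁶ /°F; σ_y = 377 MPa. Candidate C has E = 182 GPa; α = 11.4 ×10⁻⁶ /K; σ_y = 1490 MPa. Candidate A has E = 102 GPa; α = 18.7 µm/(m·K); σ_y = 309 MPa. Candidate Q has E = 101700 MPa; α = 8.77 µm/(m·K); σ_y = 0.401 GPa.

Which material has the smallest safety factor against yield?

candidate Y

Converting E to GPa, α to ×10⁻⁶/K, σ_y to MPa, then σ and n for each:
  candidate Y: E = 350.2, α = 7.67, σ_y = 377.0 → σ = 596 MPa, n = 0.632
  candidate C: E = 182.0, α = 11.4, σ_y = 1490 → σ = 461 MPa, n = 3.23
  candidate A: E = 102.0, α = 18.7, σ_y = 309.0 → σ = 423 MPa, n = 0.730
  candidate Q: E = 101.7, α = 8.77, σ_y = 401.0 → σ = 198 MPa, n = 2.03
Smallest n: candidate Y with n = 0.632.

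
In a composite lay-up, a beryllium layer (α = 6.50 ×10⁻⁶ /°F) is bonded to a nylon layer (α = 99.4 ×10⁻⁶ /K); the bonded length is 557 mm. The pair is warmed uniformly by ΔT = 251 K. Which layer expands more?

beryllium: α = 6.50×10⁻⁶/°F × 9/5 = 11.7×10⁻⁶/K.
α(beryllium) = 11.7×10⁻⁶/K vs α(nylon) = 99.4×10⁻⁶/K.
Higher α expands more for the same ΔT: nylon.

nylon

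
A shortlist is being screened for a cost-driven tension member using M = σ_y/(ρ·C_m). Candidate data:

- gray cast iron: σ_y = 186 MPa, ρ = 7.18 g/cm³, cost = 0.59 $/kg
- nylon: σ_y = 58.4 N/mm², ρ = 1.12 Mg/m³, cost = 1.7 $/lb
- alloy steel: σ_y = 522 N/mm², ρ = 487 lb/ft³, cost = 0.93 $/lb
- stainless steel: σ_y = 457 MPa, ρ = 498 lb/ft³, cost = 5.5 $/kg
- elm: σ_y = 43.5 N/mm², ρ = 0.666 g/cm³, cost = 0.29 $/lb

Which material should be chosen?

After converting to SI:
  gray cast iron: σ_y = 186.0 MPa, ρ = 7180 kg/m³, cost = 0.5900 $/kg
  nylon: σ_y = 58.40 MPa, ρ = 1120 kg/m³, cost = 3.748 $/kg
  alloy steel: σ_y = 522.0 MPa, ρ = 7801 kg/m³, cost = 2.050 $/kg
  stainless steel: σ_y = 457.0 MPa, ρ = 7977 kg/m³, cost = 5.500 $/kg
  elm: σ_y = 43.50 MPa, ρ = 666.0 kg/m³, cost = 0.6393 $/kg
  elm: M = 102 kN·m per $
  gray cast iron: M = 43.9 kN·m per $
  alloy steel: M = 32.6 kN·m per $
  nylon: M = 13.9 kN·m per $
  stainless steel: M = 10.4 kN·m per $
Elm has the largest M.

elm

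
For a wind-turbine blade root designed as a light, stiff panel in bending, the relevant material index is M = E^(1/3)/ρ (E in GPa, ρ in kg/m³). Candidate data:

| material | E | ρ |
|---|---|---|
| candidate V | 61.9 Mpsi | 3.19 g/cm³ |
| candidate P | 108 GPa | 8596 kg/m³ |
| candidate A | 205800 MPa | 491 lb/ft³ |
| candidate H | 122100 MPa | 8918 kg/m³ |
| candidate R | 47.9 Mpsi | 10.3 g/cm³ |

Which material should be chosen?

candidate V

Normalizing units and computing the index:
  candidate V: E = 426.8 GPa, ρ = 3190 kg/m³
  candidate P: E = 108.0 GPa, ρ = 8596 kg/m³
  candidate A: E = 205.8 GPa, ρ = 7865 kg/m³
  candidate H: E = 122.1 GPa, ρ = 8918 kg/m³
  candidate R: E = 330.3 GPa, ρ = 10300 kg/m³
  candidate V: M = 2.36×10⁻³
  candidate A: M = 0.751×10⁻³
  candidate R: M = 0.671×10⁻³
  candidate H: M = 0.556×10⁻³
  candidate P: M = 0.554×10⁻³
Candidate V ranks first.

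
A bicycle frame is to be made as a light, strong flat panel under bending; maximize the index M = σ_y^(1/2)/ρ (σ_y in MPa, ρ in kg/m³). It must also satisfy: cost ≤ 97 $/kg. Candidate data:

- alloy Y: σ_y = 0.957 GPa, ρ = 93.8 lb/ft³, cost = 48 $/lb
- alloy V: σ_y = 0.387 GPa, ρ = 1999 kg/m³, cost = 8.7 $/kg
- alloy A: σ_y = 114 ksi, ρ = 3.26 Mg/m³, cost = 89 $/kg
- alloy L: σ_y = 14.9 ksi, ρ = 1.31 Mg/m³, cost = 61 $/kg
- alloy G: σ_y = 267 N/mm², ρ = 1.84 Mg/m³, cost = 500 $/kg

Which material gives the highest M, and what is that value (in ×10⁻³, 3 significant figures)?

alloy V, M = 9.84×10⁻³

Screen on constraints: cost ≤ 97 $/kg. Survivors: alloy V, alloy A, alloy L.
Normalizing units and computing the index:
  alloy V: σ_y = 387.0 MPa, ρ = 1999 kg/m³
  alloy A: σ_y = 786.0 MPa, ρ = 3260 kg/m³
  alloy L: σ_y = 102.7 MPa, ρ = 1310 kg/m³
  alloy V: M = 9.84×10⁻³
  alloy A: M = 8.60×10⁻³
  alloy L: M = 7.74×10⁻³
Alloy V has the largest M.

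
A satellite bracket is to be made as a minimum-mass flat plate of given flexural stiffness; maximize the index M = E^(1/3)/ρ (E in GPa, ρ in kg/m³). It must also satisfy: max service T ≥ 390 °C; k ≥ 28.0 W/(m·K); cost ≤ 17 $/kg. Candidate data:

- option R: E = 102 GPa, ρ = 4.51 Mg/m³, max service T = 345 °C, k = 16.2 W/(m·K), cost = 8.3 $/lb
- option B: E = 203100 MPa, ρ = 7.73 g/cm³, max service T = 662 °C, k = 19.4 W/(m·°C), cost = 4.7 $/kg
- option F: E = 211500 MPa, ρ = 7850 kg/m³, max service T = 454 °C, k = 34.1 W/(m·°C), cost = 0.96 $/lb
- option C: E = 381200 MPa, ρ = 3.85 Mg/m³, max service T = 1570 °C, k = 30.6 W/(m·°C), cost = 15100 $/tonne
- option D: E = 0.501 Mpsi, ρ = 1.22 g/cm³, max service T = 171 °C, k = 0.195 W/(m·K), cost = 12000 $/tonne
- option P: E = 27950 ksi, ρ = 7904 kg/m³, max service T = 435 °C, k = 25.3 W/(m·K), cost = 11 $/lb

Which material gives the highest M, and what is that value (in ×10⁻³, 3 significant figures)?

option C, M = 1.88×10⁻³

Screen on constraints: max service T ≥ 390 °C; k ≥ 28.0 W/(m·K); cost ≤ 17 $/kg. Survivors: option F, option C.
After converting to SI:
  option F: E = 211.5 GPa, ρ = 7850 kg/m³
  option C: E = 381.2 GPa, ρ = 3850 kg/m³
  option C: M = 1.88×10⁻³
  option F: M = 0.759×10⁻³
Option C ranks first.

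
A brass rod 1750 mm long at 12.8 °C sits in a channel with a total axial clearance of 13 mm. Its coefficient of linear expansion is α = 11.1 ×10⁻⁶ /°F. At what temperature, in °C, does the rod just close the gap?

385 °C

α = 11.1×10⁻⁶/°F × 9/5 = 20.0×10⁻⁶/K.
α·L₀·ΔT = 13.0 mm ⇒ ΔT = 13.0 / (20.0×10⁻⁶ × 1750.0) = 371.8 K.
T = 12.8 + 371.8 = 384.6 °C.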